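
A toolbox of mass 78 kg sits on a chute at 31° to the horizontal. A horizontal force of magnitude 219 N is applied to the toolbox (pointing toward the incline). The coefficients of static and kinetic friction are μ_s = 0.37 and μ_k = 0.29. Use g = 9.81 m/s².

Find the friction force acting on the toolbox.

The horizontal push has a component P sin θ into the surface, so N = m g cos θ + P sin θ = 655.9 + 112.8 = 768.7 N.
Parallel to the incline: P cos θ − m g sin θ = 187.7 − 394.1 = -206.4 N; the friction needed to balance this is 206.4 N acting up the slope.
The limit of static friction is μ_s N = 284.4 N.
|f_req| = 206.4 ≤ 284.4 N → the toolbox is in equilibrium; friction equals the required value.

f ≈ 206 N (up the incline)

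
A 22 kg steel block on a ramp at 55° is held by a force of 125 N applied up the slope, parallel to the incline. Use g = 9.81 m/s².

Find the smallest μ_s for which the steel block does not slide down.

N = m g cos θ = 123.8 N.
Friction must make up the shortfall along the incline: f = m g sin θ − P = 176.8 − 125 = 51.79 N.
At the threshold f = μ_s N, so μ_s,min = 51.79/123.8 = 0.418.

μ_s,min ≈ 0.418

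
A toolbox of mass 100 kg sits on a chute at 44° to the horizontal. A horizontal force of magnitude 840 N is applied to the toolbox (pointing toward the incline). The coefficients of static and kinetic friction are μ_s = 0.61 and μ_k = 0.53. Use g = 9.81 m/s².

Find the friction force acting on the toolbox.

f ≈ 77.2 N (up the incline)

Resolve perpendicular to the incline: N = m g cos θ + P sin θ = 100×9.81×cos 44° + 840×sin 44° = 1289 N.
Parallel to the incline: P cos θ − m g sin θ = 604.2 − 681.5 = -77.21 N; the friction needed to balance this is 77.21 N acting up the slope.
Maximum static friction: μ_s N = 0.61 × 1289 = 786.4 N.
|f_req| = 77.21 ≤ 786.4 N → the toolbox is in equilibrium; friction equals the required value.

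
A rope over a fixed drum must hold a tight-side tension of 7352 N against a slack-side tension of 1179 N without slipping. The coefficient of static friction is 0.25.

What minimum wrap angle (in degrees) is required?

T₂/T₁ = e^{μβ} → β = ln(T₂/T₁)/μ.
β = ln(7352/1179)/0.25 = 1.83/0.25 = 7.321 rad.
In degrees: β = 7.321 × 180/π = 419°.

β_min ≈ 419°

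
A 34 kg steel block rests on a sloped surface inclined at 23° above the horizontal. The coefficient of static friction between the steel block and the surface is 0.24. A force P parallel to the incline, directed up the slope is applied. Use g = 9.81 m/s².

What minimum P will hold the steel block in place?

P_min ≈ 56.6 N

The steel block tends to slide down (tan θ > μ_s), so at the point of impending slip friction acts up-slope at its limit: f = μ_s N.
P is parallel to the surface, so N = m g cos θ = 307 N.
Along the incline: P + μ_s N = m g sin θ, so P = 130 − 0.24×307 = 56.6 N.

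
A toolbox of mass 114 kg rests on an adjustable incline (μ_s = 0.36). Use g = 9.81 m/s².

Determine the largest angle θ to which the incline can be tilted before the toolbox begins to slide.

θ_max ≈ 19.8°

At the slip threshold, m g sin θ = μ_s · m g cos θ, so tan θ = μ_s.
θ_max = arctan(0.36) = 19.8°.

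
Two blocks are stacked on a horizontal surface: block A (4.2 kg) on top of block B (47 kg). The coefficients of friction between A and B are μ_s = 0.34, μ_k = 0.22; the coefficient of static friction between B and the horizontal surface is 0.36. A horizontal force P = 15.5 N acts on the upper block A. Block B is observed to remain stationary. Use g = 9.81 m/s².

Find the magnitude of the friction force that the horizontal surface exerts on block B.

Between the blocks, N₁ = m_A g = 41.2 N.
Maximum static friction on A from B: μ_s N₁ = 0.34×41.2 = 14.01 N.
Since P = 15.5 N > 14.01 N, A slides on B; the A–B friction is kinetic: f₁ = μ_k N₁ = 0.22×41.2 = 9.06 N.
By Newton's third law B feels 9.06 N forward from A. With B stationary, the floor's static friction on B balances it: f₂ = 9.06 N (well within μ_s(m_A+m_B)g = 180.8 N).

f ≈ 9.06 N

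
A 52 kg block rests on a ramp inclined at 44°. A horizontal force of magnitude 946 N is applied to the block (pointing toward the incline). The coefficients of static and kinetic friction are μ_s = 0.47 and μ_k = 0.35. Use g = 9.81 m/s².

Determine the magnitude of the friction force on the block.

f ≈ 326 N (down the incline)

The horizontal push has a component P sin θ into the surface, so N = m g cos θ + P sin θ = 366.9 + 657.1 = 1024 N.
Along the incline, the net driving force (taking up-slope positive) is P cos θ − m g sin θ = 680.5 − 354.4 = 326.1 N, so equilibrium requires friction f = -326.1 N (down-slope).
Maximum static friction: μ_s N = 0.47 × 1024 = 481.3 N.
|f_req| = 326.1 ≤ 481.3 N → the block is in equilibrium; friction equals the required value.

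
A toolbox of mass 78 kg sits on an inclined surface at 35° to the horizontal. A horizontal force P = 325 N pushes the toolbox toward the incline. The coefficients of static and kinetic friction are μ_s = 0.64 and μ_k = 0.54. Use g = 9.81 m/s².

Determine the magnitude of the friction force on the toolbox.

Resolve perpendicular to the incline: N = m g cos θ + P sin θ = 78×9.81×cos 35° + 325×sin 35° = 813.2 N.
Parallel to the incline: P cos θ − m g sin θ = 266.2 − 438.9 = -172.7 N; the friction needed to balance this is 172.7 N acting up the slope.
Maximum static friction: μ_s N = 0.64 × 813.2 = 520.5 N.
|f_req| = 172.7 ≤ 520.5 N → the toolbox is in equilibrium; friction equals the required value.

f ≈ 173 N (up the incline)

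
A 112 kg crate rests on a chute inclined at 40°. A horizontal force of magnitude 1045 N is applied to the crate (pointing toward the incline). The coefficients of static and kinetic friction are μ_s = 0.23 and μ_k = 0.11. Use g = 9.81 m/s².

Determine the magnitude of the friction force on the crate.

f ≈ 94.3 N (down the incline)

Normal direction: N = m g cos θ + P sin θ = 1513 N.
Along the incline, the net driving force (taking up-slope positive) is P cos θ − m g sin θ = 800.5 − 706.2 = 94.27 N, so equilibrium requires friction f = -94.27 N (down-slope).
The limit of static friction is μ_s N = 348.1 N.
|f_req| = 94.27 ≤ 348.1 N → the crate is in equilibrium; friction equals the required value.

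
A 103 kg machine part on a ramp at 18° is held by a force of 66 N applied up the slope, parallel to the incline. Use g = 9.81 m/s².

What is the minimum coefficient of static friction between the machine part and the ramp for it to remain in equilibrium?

μ_s,min ≈ 0.256

N = m g cos θ = 961 N.
Friction must make up the shortfall along the incline: f = m g sin θ − P = 312.2 − 66 = 246.2 N.
At the threshold f = μ_s N, so μ_s,min = 246.2/961 = 0.256.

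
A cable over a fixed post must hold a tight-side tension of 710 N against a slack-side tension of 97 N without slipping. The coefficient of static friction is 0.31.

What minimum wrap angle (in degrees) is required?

T₂/T₁ = e^{μβ} → β = ln(T₂/T₁)/μ.
β = ln(710/97)/0.31 = 1.991/0.31 = 6.421 rad.
In degrees: β = 6.421 × 180/π = 368°.

β_min ≈ 368°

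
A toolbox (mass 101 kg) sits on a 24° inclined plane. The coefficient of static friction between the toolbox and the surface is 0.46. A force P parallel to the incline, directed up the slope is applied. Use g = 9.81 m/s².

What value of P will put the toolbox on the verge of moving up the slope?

P ≈ 819 N

At impending motion up the slope, friction acts down-slope at its limit: f = μ_s N.
P is parallel to the surface, so N = m g cos θ = 905 N.
Along the incline: P = m g sin θ + μ_s N = 403 + 0.46×905 = 819 N.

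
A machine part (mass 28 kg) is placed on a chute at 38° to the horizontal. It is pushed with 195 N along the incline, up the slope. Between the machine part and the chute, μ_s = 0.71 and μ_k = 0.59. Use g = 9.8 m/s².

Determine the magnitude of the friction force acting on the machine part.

f ≈ 26.1 N (down the incline)

Perpendicular to the surface, N = m g cos θ = 28·9.8·cos 38° = 216.2 N.
Parallel to the incline, ΣF = 0 gives f = m g sin θ − P = 168.9 − 195 = -26.06 N (up-slope positive).
Static friction can supply at most μ_s N = 153.5 N.
Since |-26.06| ≤ 153.5 N, static friction is sufficient; f equals the required value, not μ_s N.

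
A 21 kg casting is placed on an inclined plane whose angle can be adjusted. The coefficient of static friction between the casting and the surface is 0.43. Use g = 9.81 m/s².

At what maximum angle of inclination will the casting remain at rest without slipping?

θ_max ≈ 23.3°

At the slip threshold, m g sin θ = μ_s · m g cos θ, so tan θ = μ_s.
θ_max = arctan(0.43) = 23.3°.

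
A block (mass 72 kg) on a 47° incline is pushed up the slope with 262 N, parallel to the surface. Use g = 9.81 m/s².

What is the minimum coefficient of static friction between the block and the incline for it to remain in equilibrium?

N = m g cos θ = 481.7 N.
Friction must make up the shortfall along the incline: f = m g sin θ − P = 516.6 − 262 = 254.6 N.
At the threshold f = μ_s N, so μ_s,min = 254.6/481.7 = 0.528.

μ_s,min ≈ 0.528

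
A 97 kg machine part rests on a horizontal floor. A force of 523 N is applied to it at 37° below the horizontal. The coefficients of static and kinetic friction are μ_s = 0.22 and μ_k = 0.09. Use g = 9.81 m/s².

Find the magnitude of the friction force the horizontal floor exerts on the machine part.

f ≈ 114 N

The vertical component of P adds to the normal force: N = m g + P sin α = 951.6 + 314.7 = 1266 N.
The horizontal driving force is P cos α = 417.7 N, so equilibrium needs friction f = 417.7 N.
The static-friction limit is μ_s N = 278.6 N.
The required friction exceeds μ_s N, so the machine part moves and f = μ_k N = 114 N.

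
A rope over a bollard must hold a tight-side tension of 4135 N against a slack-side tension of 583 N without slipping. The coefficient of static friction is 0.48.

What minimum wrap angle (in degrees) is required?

β_min ≈ 234°

T₂/T₁ = e^{μβ} → β = ln(T₂/T₁)/μ.
β = ln(4135/583)/0.48 = 1.959/0.48 = 4.081 rad.
In degrees: β = 4.081 × 180/π = 234°.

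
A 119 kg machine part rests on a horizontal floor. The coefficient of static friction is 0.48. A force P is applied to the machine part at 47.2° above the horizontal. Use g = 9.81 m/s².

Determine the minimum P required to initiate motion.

N = m g − P sin α (the pull lifts the machine part).
At impending slip, P cos α = μ_s N = μ_s (m g − P sin α).
Solving: P (cos α + μ_s sin α) = μ_s m g → P = 0.48×1170/(cos 47.2° + 0.48 sin 47.2°) = 560/1.032 = 543 N.

P ≈ 543 N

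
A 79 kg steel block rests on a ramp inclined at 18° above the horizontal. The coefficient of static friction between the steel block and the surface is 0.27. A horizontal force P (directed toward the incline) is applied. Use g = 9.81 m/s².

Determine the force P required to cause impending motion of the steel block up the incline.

At impending motion up the slope, friction acts down-slope at its limit: f = μ_s N.
Perpendicular to the incline: N = m g cos θ + P sin θ.
Along the incline: P cos θ = m g sin θ + μ_s N = m g sin θ + μ_s (m g cos θ + P sin θ).
Solving, P (cos θ − μ_s sin θ) = m g (sin θ + μ_s cos θ), so P = 79×9.81×(sin 18° + 0.27 cos 18°)/(cos 18° − 0.27 sin 18°) = 775×0.5658/0.8676 = 505 N.

P ≈ 505 N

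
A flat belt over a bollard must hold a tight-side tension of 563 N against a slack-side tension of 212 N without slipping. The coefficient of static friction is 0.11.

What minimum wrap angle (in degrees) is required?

T₂/T₁ = e^{μβ} → β = ln(T₂/T₁)/μ.
β = ln(563/212)/0.11 = 0.9767/0.11 = 8.879 rad.
In degrees: β = 8.879 × 180/π = 509°.

β_min ≈ 509°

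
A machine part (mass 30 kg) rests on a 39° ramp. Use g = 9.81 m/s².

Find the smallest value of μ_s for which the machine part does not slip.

μ_s,min ≈ 0.81

At the slip threshold m g sin θ = μ_s m g cos θ, so μ_s,min = tan θ.
μ_s,min = tan 39° = 0.81.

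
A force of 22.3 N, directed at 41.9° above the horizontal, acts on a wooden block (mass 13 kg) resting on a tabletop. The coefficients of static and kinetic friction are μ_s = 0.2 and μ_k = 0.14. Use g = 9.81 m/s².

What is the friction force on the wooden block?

f ≈ 16.6 N

Vertical equilibrium gives N = m g − P sin α = 112.6 N.
The horizontal driving force is P cos α = 16.6 N, so equilibrium needs friction f = 16.6 N.
μ_s N = 0.2 × 112.6 = 22.53 N.
16.6 ≤ 22.53 N → static; friction equals the required 16.6 N.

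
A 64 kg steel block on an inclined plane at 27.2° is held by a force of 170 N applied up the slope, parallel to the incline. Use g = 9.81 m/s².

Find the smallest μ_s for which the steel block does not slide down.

μ_s,min ≈ 0.209

N = m g cos θ = 558.4 N.
Friction must make up the shortfall along the incline: f = m g sin θ − P = 287 − 170 = 117 N.
At the threshold f = μ_s N, so μ_s,min = 117/558.4 = 0.209.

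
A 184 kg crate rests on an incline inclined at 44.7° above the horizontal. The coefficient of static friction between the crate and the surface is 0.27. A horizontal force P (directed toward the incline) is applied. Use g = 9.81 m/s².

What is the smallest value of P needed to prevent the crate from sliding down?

P_min ≈ 1030 N

The crate tends to slide down (tan θ > μ_s), so at the point of impending slip friction acts up-slope at its limit: f = μ_s N.
Perpendicular to the incline: N = m g cos θ + P sin θ.
Along the incline: P cos θ + μ_s N = m g sin θ, i.e. P cos θ + μ_s (m g cos θ + P sin θ) = m g sin θ.
Solving, P (cos θ + μ_s sin θ) = m g (sin θ − μ_s cos θ), so P = 1810×0.5115/0.9007 = 1030 N.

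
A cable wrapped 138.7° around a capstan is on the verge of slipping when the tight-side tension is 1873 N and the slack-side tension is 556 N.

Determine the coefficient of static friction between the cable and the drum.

μ ≈ 0.502

T₂/T₁ = e^{μβ} → μ = ln(T₂/T₁)/β.
β = 138.7° = 2.421 rad.
μ = ln(1873/556)/2.421 = ln(3.369)/2.421 = 0.502.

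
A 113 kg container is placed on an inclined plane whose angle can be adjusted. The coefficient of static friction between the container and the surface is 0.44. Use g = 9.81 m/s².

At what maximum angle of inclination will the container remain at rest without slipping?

At the slip threshold, m g sin θ = μ_s · m g cos θ, so tan θ = μ_s.
θ_max = arctan(0.44) = 23.7°.

θ_max ≈ 23.7°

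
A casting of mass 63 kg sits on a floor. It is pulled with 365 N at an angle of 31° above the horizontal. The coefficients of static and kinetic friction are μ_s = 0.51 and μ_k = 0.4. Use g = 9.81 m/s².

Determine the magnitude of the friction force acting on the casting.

N = m g − P sin α = 618 − 365×sin 31° = 430 N.
For equilibrium, f = P cos α = 365×cos 31° = 312.9 N.
μ_s N = 0.51 × 430 = 219.3 N.
The required friction exceeds μ_s N, so the casting moves and f = μ_k N = 172 N.

f ≈ 172 N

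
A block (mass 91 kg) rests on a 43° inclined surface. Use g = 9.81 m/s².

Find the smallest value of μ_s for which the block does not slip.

μ_s,min ≈ 0.933

At the slip threshold m g sin θ = μ_s m g cos θ, so μ_s,min = tan θ.
μ_s,min = tan 43° = 0.933.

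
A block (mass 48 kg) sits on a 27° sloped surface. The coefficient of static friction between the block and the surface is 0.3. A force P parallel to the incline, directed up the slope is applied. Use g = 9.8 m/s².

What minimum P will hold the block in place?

The block tends to slide down (tan θ > μ_s), so at the point of impending slip friction acts up-slope at its limit: f = μ_s N.
P is parallel to the surface, so N = m g cos θ = 419 N.
Along the incline: P + μ_s N = m g sin θ, so P = 214 − 0.3×419 = 87.8 N.

P_min ≈ 87.8 N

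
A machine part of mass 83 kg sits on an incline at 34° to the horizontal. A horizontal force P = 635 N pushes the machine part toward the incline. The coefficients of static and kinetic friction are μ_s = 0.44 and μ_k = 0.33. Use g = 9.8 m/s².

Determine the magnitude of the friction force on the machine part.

f ≈ 71.6 N (down the incline)

The horizontal push has a component P sin θ into the surface, so N = m g cos θ + P sin θ = 674.3 + 355.1 = 1029 N.
Parallel to the incline: P cos θ − m g sin θ = 526.4 − 454.8 = 71.59 N; the friction needed to balance this is 71.59 N acting down the slope.
Maximum static friction: μ_s N = 0.44 × 1029 = 452.9 N.
Since 71.59 N is within the 452.9 N limit, the machine part stays put and friction is exactly 71.6 N.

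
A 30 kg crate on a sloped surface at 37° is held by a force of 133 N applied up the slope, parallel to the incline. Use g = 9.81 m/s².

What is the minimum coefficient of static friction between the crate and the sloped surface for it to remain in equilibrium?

μ_s,min ≈ 0.188

N = m g cos θ = 235 N.
Friction must make up the shortfall along the incline: f = m g sin θ − P = 177.1 − 133 = 44.11 N.
At the threshold f = μ_s N, so μ_s,min = 44.11/235 = 0.188.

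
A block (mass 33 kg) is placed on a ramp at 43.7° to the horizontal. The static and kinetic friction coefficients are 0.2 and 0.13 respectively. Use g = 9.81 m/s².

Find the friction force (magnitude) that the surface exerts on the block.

f ≈ 30.4 N (up the incline)

The normal reaction is N = m g cos θ = 234 N.
Along the slope the weight component is m g sin θ = 223.7 N; friction must supply exactly this, acting up-slope.
The static-friction ceiling is μ_s N = 0.2 × 234 = 46.81 N.
|223.7| exceeds 46.81 N, so the block slips down-slope; friction is kinetic, f = μ_k N = 0.13×234 = 30.4 N.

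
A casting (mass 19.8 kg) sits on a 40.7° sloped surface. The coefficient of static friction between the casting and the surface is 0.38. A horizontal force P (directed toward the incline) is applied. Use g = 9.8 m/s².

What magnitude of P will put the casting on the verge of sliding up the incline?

P ≈ 357 N

At impending motion up the slope, friction acts down-slope at its limit: f = μ_s N.
Perpendicular to the incline: N = m g cos θ + P sin θ.
Along the incline: P cos θ = m g sin θ + μ_s N = m g sin θ + μ_s (m g cos θ + P sin θ).
Solving, P (cos θ − μ_s sin θ) = m g (sin θ + μ_s cos θ), so P = 19.8×9.8×(sin 40.7° + 0.38 cos 40.7°)/(cos 40.7° − 0.38 sin 40.7°) = 194×0.9402/0.5103 = 357 N.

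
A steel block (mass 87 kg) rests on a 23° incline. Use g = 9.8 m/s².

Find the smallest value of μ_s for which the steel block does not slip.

At the slip threshold m g sin θ = μ_s m g cos θ, so μ_s,min = tan θ.
μ_s,min = tan 23° = 0.424.

μ_s,min ≈ 0.424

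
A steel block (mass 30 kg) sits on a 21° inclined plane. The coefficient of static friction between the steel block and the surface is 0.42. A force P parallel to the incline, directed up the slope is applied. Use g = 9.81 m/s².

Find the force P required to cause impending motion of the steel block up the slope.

At impending motion up the slope, friction acts down-slope at its limit: f = μ_s N.
P is parallel to the surface, so N = m g cos θ = 275 N.
Along the incline: P = m g sin θ + μ_s N = 105 + 0.42×275 = 221 N.

P ≈ 221 N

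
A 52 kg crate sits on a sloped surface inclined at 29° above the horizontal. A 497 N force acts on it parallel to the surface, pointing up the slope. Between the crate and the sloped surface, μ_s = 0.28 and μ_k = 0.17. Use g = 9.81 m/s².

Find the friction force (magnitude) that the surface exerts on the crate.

f ≈ 75.8 N (down the incline)

Normal force: N = m g cos θ = 52 × 9.81 × cos 29° = 446.2 N.
Parallel to the incline, ΣF = 0 gives f = m g sin θ − P = 247.3 − 497 = -249.7 N (up-slope positive).
Maximum static friction available: μ_s N = 0.28 × 446.2 = 124.9 N.
Since |-249.7| > 124.9 N, static friction cannot hold it; the crate slides up the incline and kinetic friction applies: f = μ_k N = 0.17 × 446.2 = 75.8 N.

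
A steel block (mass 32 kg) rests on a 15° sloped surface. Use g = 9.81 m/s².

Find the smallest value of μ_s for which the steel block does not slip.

At the slip threshold m g sin θ = μ_s m g cos θ, so μ_s,min = tan θ.
μ_s,min = tan 15° = 0.268.

μ_s,min ≈ 0.268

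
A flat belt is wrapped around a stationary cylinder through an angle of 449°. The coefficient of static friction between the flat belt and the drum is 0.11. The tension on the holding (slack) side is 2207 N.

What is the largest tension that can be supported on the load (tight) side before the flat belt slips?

At impending slip the capstan equation gives T₂/T₁ = e^{μβ} with β in radians.
β = 449° × π/180 = 7.837 rad.
e^{μβ} = e^{0.11×7.837} = 2.368.
T₂ = T₁ · e^{μβ} = 2207 × 2.368 = 5230 N.

T_max ≈ 5230 N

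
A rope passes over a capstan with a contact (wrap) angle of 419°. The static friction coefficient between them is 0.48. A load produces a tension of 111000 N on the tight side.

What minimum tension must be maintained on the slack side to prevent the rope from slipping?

T_min ≈ 3320 N

Capstan equation at impending slip: T_tight/T_slack = e^{μβ}.
β = 419° = 7.313 rad; e^{μβ} = e^{0.48×7.313} = 33.46.
T_slack = T_tight / e^{μβ} = 111000 / 33.46 = 3320 N.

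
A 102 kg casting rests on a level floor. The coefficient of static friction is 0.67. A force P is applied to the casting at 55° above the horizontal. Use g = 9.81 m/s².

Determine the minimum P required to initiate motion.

P ≈ 597 N

N = m g − P sin α (the pull lifts the casting).
At impending slip, P cos α = μ_s N = μ_s (m g − P sin α).
Solving: P (cos α + μ_s sin α) = μ_s m g → P = 0.67×1000/(cos 55° + 0.67 sin 55°) = 670/1.122 = 597 N.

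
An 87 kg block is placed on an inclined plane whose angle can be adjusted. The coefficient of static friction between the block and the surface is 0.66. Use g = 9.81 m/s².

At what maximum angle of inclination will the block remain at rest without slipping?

At the slip threshold, m g sin θ = μ_s · m g cos θ, so tan θ = μ_s.
θ_max = arctan(0.66) = 33.4°.

θ_max ≈ 33.4°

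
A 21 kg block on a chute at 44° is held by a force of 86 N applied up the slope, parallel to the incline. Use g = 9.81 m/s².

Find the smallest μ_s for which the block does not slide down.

μ_s,min ≈ 0.385

N = m g cos θ = 148.2 N.
Friction must make up the shortfall along the incline: f = m g sin θ − P = 143.1 − 86 = 57.11 N.
At the threshold f = μ_s N, so μ_s,min = 57.11/148.2 = 0.385.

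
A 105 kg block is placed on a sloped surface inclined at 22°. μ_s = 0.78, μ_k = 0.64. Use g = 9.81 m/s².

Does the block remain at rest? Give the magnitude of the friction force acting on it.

N = m g cos θ = 955 N.
Down-slope weight component: m g sin θ = 386 N.
μ_s N = 745 N.
386 ≤ 745 N, so it stays put; friction = 386 N.

f ≈ 386 N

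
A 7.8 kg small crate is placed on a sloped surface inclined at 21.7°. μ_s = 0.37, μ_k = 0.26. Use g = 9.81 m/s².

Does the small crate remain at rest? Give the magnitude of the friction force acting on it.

N = m g cos θ = 71.1 N.
Down-slope weight component: m g sin θ = 28.3 N.
μ_s N = 26.3 N.
28.3 > 26.3 N, so it slides; kinetic friction f = μ_k N = 0.26×71.1 = 18.5 N.

f ≈ 18.5 N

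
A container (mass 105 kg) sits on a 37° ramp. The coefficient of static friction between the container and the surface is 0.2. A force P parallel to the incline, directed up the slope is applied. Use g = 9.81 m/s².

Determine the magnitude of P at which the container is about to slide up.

At impending motion up the slope, friction acts down-slope at its limit: f = μ_s N.
P is parallel to the surface, so N = m g cos θ = 823 N.
Along the incline: P = m g sin θ + μ_s N = 620 + 0.2×823 = 784 N.

P ≈ 784 N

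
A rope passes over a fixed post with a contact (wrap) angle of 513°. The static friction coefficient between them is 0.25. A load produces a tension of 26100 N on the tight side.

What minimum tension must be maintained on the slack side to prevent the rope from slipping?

T_min ≈ 2780 N

Capstan equation at impending slip: T_tight/T_slack = e^{μβ}.
β = 513° = 8.954 rad; e^{μβ} = e^{0.25×8.954} = 9.378.
T_slack = T_tight / e^{μβ} = 26100 / 9.378 = 2780 N.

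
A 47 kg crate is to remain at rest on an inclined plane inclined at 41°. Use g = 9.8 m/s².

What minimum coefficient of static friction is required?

At the slip threshold m g sin θ = μ_s m g cos θ, so μ_s,min = tan θ.
μ_s,min = tan 41° = 0.869.

μ_s,min ≈ 0.869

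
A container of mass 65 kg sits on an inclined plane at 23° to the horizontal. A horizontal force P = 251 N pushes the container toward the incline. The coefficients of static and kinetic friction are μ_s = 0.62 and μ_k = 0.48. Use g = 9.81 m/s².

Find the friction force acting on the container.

f ≈ 18.1 N (up the incline)

Resolve perpendicular to the incline: N = m g cos θ + P sin θ = 65×9.81×cos 23° + 251×sin 23° = 685 N.
Along the incline, the net driving force (taking up-slope positive) is P cos θ − m g sin θ = 231 − 249.1 = -18.1 N, so equilibrium requires friction f = 18.1 N (up-slope).
Maximum static friction: μ_s N = 0.62 × 685 = 424.7 N.
Since 18.1 N is within the 424.7 N limit, the container stays put and friction is exactly 18.1 N.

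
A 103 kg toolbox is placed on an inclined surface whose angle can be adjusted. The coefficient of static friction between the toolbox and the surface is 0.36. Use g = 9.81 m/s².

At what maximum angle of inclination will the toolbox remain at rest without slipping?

At the slip threshold, m g sin θ = μ_s · m g cos θ, so tan θ = μ_s.
θ_max = arctan(0.36) = 19.8°.

θ_max ≈ 19.8°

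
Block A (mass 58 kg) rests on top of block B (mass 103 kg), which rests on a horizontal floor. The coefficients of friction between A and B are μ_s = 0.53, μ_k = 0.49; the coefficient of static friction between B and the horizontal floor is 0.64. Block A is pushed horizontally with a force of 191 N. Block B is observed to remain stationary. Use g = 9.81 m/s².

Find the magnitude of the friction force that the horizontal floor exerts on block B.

Between the blocks, N₁ = m_A g = 569 N.
Maximum static friction on A from B: μ_s N₁ = 0.53×569 = 301.6 N.
P = 191 N is within that limit, so A and B move together (both at rest); the A–B friction is simply f₁ = P = 191 N.
B experiences an equal 191 N forward from A (third law). B is in equilibrium, so the floor supplies f₂ = 191 N of static friction (limit μ_s(m_A+m_B)g = 1011 N, not exceeded).

f ≈ 191 N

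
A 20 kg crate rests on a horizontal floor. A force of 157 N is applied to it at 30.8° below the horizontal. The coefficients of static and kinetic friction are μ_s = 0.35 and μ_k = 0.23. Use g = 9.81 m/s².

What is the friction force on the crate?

f ≈ 63.6 N

The vertical component of P adds to the normal force: N = m g + P sin α = 196.2 + 80.39 = 276.6 N.
For equilibrium, f = P cos α = 157×cos 30.8° = 134.9 N.
The static-friction limit is μ_s N = 96.81 N.
134.9 > 96.81 N → the crate slides; f = μ_k N = 0.23×276.6 = 63.6 N.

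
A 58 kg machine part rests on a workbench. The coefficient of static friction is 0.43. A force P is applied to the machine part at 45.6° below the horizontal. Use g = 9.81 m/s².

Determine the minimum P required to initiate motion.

P ≈ 623 N

N = m g + P sin α (the push presses the machine part into the workbench).
At impending slip, P cos α = μ_s N = μ_s (m g + P sin α).
Solving: P (cos α − μ_s sin α) = μ_s m g → P = 0.43×569/(cos 45.6° − 0.43 sin 45.6°) = 245/0.3924 = 623 N.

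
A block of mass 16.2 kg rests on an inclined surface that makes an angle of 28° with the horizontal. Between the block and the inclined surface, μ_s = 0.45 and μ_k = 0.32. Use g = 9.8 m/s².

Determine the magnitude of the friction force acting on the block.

The normal reaction is N = m g cos θ = 140.2 N.
Along the slope the weight component is m g sin θ = 74.53 N; friction must supply exactly this, acting up-slope.
Static friction can supply at most μ_s N = 63.08 N.
Since |74.53| > 63.08 N, static friction cannot hold it; the block slides down the incline and kinetic friction applies: f = μ_k N = 0.32 × 140.2 = 44.9 N.

f ≈ 44.9 N (up the incline)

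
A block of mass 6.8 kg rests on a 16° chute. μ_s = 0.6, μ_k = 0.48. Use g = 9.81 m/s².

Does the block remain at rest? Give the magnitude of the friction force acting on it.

f ≈ 18.4 N

N = m g cos θ = 64.1 N.
Down-slope weight component: m g sin θ = 18.4 N.
μ_s N = 38.5 N.
18.4 ≤ 38.5 N, so it stays put; friction = 18.4 N.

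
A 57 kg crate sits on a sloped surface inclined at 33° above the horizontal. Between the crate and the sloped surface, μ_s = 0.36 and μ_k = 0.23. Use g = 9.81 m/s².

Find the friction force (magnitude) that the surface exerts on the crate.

f ≈ 108 N (up the incline)

The normal reaction is N = m g cos θ = 469 N.
Along the slope the weight component is m g sin θ = 304.5 N; friction must supply exactly this, acting up-slope.
Static friction can supply at most μ_s N = 168.8 N.
Since |304.5| > 168.8 N, static friction cannot hold it; the crate slides down the incline and kinetic friction applies: f = μ_k N = 0.23 × 469 = 108 N.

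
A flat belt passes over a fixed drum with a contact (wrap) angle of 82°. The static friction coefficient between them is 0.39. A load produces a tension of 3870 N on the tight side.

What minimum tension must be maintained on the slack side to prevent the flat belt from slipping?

T_min ≈ 2210 N

Capstan equation at impending slip: T_tight/T_slack = e^{μβ}.
β = 82° = 1.431 rad; e^{μβ} = e^{0.39×1.431} = 1.747.
T_slack = T_tight / e^{μβ} = 3870 / 1.747 = 2210 N.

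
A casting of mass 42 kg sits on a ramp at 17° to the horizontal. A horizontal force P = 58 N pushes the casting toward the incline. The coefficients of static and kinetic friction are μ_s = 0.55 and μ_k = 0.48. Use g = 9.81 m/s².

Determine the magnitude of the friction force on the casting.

Normal direction: N = m g cos θ + P sin θ = 411 N.
Parallel to the incline: P cos θ − m g sin θ = 55.47 − 120.5 = -65 N; the friction needed to balance this is 65 N acting up the slope.
Maximum static friction: μ_s N = 0.55 × 411 = 226 N.
|f_req| = 65 ≤ 226 N → the casting is in equilibrium; friction equals the required value.

f ≈ 65 N (up the incline)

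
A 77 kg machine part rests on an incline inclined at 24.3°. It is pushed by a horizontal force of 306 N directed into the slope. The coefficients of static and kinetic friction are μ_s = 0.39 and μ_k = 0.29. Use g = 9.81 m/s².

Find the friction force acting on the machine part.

f ≈ 32 N (up the incline)

Resolve perpendicular to the incline: N = m g cos θ + P sin θ = 77×9.81×cos 24.3° + 306×sin 24.3° = 814.4 N.
Parallel to the incline: P cos θ − m g sin θ = 278.9 − 310.8 = -31.96 N; the friction needed to balance this is 31.96 N acting up the slope.
Maximum static friction: μ_s N = 0.39 × 814.4 = 317.6 N.
|f_req| = 31.96 ≤ 317.6 N → the machine part is in equilibrium; friction equals the required value.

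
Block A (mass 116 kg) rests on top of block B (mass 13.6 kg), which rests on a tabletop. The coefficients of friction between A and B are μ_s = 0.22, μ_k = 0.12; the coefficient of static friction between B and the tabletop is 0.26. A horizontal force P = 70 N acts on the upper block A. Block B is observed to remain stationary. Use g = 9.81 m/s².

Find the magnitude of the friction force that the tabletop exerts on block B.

f ≈ 70 N

Normal force at the A–B interface: N₁ = m_A g = 1138 N.
So the A–B interface can sustain at most μ_s N₁ = 250.4 N of static friction.
Since P = 70 N ≤ 250.4 N, A does not slip on B; friction on A equals P = 70 N.
By Newton's third law B feels 70 N forward from A. With B stationary, the floor's static friction on B balances it: f₂ = 70 N (well within μ_s(m_A+m_B)g = 330.6 N).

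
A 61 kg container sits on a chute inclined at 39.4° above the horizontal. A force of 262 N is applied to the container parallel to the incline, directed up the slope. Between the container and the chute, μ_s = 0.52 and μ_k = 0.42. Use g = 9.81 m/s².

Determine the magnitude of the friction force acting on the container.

f ≈ 118 N (up the incline)

Perpendicular to the surface, N = m g cos θ = 61·9.81·cos 39.4° = 462.4 N.
For equilibrium along the incline the friction force must supply f = m g sin θ − P = 379.8 − 262 = 117.8 N (positive meaning up-slope).
Static friction can supply at most μ_s N = 240.5 N.
Since |117.8| ≤ 240.5 N, no slip — friction simply equals what equilibrium demands.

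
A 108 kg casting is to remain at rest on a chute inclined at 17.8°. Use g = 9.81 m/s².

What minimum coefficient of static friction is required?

μ_s,min ≈ 0.321

At the slip threshold m g sin θ = μ_s m g cos θ, so μ_s,min = tan θ.
μ_s,min = tan 17.8° = 0.321.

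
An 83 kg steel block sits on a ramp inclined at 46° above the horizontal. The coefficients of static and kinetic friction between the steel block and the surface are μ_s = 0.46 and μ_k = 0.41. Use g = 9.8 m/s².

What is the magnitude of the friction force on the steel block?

f ≈ 232 N (up the incline)

Perpendicular to the surface, N = m g cos θ = 83·9.8·cos 46° = 565 N.
Along the slope the weight component is m g sin θ = 585.1 N; friction must supply exactly this, acting up-slope.
The static-friction ceiling is μ_s N = 0.46 × 565 = 259.9 N.
Since |585.1| > 259.9 N, static friction cannot hold it; the steel block slides down the incline and kinetic friction applies: f = μ_k N = 0.41 × 565 = 232 N.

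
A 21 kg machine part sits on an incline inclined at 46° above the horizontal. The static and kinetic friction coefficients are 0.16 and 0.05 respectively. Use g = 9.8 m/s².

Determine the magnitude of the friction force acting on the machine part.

The normal reaction is N = m g cos θ = 143 N.
Along the slope the weight component is m g sin θ = 148 N; friction must supply exactly this, acting up-slope.
Static friction can supply at most μ_s N = 22.87 N.
|148| exceeds 22.87 N, so the machine part slips down-slope; friction is kinetic, f = μ_k N = 0.05×143 = 7.15 N.

f ≈ 7.15 N (up the incline)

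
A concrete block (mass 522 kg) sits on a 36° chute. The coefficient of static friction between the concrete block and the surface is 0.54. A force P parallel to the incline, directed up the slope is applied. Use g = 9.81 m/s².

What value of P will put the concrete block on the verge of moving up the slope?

At impending motion up the slope, friction acts down-slope at its limit: f = μ_s N.
P is parallel to the surface, so N = m g cos θ = 4140 N.
Along the incline: P = m g sin θ + μ_s N = 3010 + 0.54×4140 = 5250 N.

P ≈ 5250 N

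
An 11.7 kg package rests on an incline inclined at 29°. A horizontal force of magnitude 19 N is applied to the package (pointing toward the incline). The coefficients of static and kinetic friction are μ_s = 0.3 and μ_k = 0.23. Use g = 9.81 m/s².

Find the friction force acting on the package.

Normal direction: N = m g cos θ + P sin θ = 109.6 N.
Along the incline, the net driving force (taking up-slope positive) is P cos θ − m g sin θ = 16.62 − 55.64 = -39.03 N, so equilibrium requires friction f = 39.03 N (up-slope).
Maximum static friction: μ_s N = 0.3 × 109.6 = 32.88 N.
The required 39.03 N exceeds the static limit, so the package slides down-slope and f = μ_k N = 0.23×109.6 = 25.2 N.

f ≈ 25.2 N (up the incline)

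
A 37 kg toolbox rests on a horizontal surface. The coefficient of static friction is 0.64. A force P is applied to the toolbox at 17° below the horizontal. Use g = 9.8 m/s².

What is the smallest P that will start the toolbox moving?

P ≈ 302 N

N = m g + P sin α (the push presses the toolbox into the horizontal surface).
At impending slip, P cos α = μ_s N = μ_s (m g + P sin α).
Solving: P (cos α − μ_s sin α) = μ_s m g → P = 0.64×363/(cos 17° − 0.64 sin 17°) = 232/0.7692 = 302 N.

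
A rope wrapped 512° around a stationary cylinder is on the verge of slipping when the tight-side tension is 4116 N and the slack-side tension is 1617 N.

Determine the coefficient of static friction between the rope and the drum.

T₂/T₁ = e^{μβ} → μ = ln(T₂/T₁)/β.
β = 512° = 8.936 rad.
μ = ln(4116/1617)/8.936 = ln(2.545)/8.936 = 0.105.

μ ≈ 0.105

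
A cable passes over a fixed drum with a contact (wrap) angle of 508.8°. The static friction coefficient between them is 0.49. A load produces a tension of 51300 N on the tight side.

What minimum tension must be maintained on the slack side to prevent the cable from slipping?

T_min ≈ 661 N

Capstan equation at impending slip: T_tight/T_slack = e^{μβ}.
β = 508.8° = 8.88 rad; e^{μβ} = e^{0.49×8.88} = 77.58.
T_slack = T_tight / e^{μβ} = 51300 / 77.58 = 661 N.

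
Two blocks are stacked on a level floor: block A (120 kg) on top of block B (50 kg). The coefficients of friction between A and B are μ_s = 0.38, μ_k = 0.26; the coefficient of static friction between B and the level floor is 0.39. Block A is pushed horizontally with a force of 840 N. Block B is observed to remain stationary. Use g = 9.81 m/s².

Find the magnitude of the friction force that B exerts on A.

Between the blocks, N₁ = m_A g = 1177 N.
So the A–B interface can sustain at most μ_s N₁ = 447.3 N of static friction.
Since P = 840 N > 447.3 N, A slides on B; the A–B friction is kinetic: f₁ = μ_k N₁ = 0.26×1177 = 306 N.
B experiences an equal 306 N forward from A (third law). B is in equilibrium, so the floor supplies f₂ = 306 N of static friction (limit μ_s(m_A+m_B)g = 650.4 N, not exceeded).

f ≈ 306 N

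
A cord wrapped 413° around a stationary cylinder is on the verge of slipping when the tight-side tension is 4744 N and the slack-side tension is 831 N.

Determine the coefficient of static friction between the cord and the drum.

μ ≈ 0.242

T₂/T₁ = e^{μβ} → μ = ln(T₂/T₁)/β.
β = 413° = 7.208 rad.
μ = ln(4744/831)/7.208 = ln(5.709)/7.208 = 0.242.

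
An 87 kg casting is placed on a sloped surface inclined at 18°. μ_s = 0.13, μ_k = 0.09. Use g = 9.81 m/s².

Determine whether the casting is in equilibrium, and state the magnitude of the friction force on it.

f ≈ 73.1 N

N = m g cos θ = 812 N.
Down-slope weight component: m g sin θ = 264 N.
μ_s N = 106 N.
264 > 106 N, so it slides; kinetic friction f = μ_k N = 0.09×812 = 73.1 N.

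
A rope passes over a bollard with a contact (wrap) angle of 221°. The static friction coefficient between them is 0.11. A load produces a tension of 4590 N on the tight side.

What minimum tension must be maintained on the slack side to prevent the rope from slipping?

T_min ≈ 3000 N

Capstan equation at impending slip: T_tight/T_slack = e^{μβ}.
β = 221° = 3.857 rad; e^{μβ} = e^{0.11×3.857} = 1.529.
T_slack = T_tight / e^{μβ} = 4590 / 1.529 = 3000 N.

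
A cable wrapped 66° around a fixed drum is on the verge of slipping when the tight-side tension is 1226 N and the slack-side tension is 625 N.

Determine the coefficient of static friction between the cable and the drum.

μ ≈ 0.585

T₂/T₁ = e^{μβ} → μ = ln(T₂/T₁)/β.
β = 66° = 1.152 rad.
μ = ln(1226/625)/1.152 = ln(1.962)/1.152 = 0.585.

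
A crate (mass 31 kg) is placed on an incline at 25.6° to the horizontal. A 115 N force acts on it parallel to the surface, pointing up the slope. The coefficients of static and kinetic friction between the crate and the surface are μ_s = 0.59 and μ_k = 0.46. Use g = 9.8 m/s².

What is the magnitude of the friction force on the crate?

f ≈ 16.3 N (up the incline)

Perpendicular to the surface, N = m g cos θ = 31·9.8·cos 25.6° = 274 N.
The friction needed for equilibrium is m g sin θ − P = 131.3 − 115 = 16.27 N, measured positive up-slope.
The static-friction ceiling is μ_s N = 0.59 × 274 = 161.6 N.
Since |16.27| ≤ 161.6 N, static friction is sufficient; f equals the required value, not μ_s N.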